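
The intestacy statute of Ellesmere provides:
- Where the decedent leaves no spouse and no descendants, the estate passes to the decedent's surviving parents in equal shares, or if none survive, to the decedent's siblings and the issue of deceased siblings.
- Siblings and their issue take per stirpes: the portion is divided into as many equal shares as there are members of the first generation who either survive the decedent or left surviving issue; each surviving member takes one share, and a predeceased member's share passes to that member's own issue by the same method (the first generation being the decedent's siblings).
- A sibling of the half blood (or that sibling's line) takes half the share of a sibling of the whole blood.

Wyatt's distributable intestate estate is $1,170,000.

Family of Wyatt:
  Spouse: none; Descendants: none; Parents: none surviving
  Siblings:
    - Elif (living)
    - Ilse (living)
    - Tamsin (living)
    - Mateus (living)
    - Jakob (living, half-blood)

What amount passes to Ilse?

Ilse receives $260,000.

The entire $1,170,000 passes to the siblings and their issue.
Counting each half-blood sibling's line as half a unit, there are 9/2 units in $1,170,000, so one unit is $260,000. Whole-blood lines (Elif, Ilse, Tamsin, and Mateus) take $260,000 each; half-blood lines (Jakob) take $130,000 each.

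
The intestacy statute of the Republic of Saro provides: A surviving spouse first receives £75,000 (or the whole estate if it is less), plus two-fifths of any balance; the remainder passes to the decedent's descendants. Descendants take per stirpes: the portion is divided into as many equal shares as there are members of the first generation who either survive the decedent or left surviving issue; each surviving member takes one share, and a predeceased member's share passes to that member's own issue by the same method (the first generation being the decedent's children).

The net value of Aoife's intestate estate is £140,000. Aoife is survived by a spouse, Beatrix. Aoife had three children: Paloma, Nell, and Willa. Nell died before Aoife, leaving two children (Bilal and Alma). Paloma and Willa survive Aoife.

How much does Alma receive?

Beatrix first takes £75,000, leaving a balance of £65,000. Beatrix then takes two-fifths of the balance (£26,000), for a total of £101,000. The remaining £39,000 passes to the descendants.
The descendants' portion (£39,000) is divided into 3 shares of £13,000: Paloma and Willa each take £13,000; Nell's £13,000 share passes to Nell's issue.
Nell's share (£13,000) is divided into 2 shares of £6,500: Bilal and Alma each take £6,500.

Alma receives £6,500.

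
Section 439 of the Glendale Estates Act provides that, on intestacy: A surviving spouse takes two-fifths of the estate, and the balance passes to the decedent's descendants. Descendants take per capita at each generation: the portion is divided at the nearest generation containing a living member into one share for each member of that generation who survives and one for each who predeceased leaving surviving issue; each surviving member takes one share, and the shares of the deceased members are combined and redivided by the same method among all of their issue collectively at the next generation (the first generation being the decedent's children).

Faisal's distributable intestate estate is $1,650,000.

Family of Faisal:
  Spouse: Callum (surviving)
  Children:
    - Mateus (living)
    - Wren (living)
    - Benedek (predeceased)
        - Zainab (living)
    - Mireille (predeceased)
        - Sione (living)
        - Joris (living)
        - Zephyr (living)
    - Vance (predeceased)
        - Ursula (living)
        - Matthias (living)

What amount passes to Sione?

Sione receives $99,000.

Callum takes two-fifths of $1,650,000 = $660,000. The remaining $990,000 passes to the descendants.
The descendants' portion ($990,000) is divided at the children's generation into 5 shares of $198,000. Mateus and Wren each take $198,000. The 3 shares of the deceased (Benedek, Mireille, and Vance) are combined into a pool of $594,000.
That pool ($594,000) is divided at the grandchildren's generation equally among Zainab, Sione, Joris, Zephyr, Ursula, and Matthias: $99,000 each.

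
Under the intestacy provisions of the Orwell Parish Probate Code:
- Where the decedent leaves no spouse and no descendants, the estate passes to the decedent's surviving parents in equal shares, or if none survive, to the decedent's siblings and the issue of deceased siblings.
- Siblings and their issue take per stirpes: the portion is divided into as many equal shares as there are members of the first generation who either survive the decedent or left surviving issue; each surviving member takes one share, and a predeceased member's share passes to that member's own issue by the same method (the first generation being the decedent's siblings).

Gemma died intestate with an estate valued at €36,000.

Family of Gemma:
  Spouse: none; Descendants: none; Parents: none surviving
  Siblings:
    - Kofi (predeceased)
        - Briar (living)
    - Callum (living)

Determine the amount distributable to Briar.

The entire €36,000 passes to the siblings and their issue.
That amount (€36,000) is divided into 2 shares of €18,000: Callum takes €18,000; Kofi's €18,000 share passes to Kofi's issue.
Kofi's share (€18,000) passes entirely to Briar.

Briar receives €18,000.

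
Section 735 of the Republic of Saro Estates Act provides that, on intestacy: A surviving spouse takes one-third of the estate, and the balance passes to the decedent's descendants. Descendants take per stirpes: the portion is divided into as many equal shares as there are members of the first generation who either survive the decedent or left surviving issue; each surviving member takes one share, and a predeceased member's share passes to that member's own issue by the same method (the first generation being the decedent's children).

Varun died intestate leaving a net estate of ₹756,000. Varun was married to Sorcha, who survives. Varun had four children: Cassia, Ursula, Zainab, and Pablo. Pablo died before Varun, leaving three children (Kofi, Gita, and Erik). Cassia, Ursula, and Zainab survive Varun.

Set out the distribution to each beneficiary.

Sorcha takes one-third of ₹756,000 = ₹252,000. The remaining ₹504,000 passes to the descendants.
The descendants' portion (₹504,000) is divided into 4 shares of ₹126,000: Cassia, Ursula, and Zainab each take ₹126,000; Pablo's ₹126,000 share passes to Pablo's issue.
Pablo's share (₹126,000) is divided into 3 shares of ₹42,000: Kofi, Gita, and Erik each take ₹42,000.

Sorcha: ₹252,000; Cassia: ₹126,000; Ursula: ₹126,000; Zainab: ₹126,000; Kofi: ₹42,000; Gita: ₹42,000; Erik: ₹42,000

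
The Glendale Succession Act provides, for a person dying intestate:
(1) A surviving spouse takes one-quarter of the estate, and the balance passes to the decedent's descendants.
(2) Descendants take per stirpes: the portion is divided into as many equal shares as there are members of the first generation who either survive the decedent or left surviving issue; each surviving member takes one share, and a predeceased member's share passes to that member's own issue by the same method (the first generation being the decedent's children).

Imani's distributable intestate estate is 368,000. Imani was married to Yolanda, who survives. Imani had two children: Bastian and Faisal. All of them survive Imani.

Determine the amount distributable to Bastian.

Bastian receives 138,000.

Yolanda takes one-quarter of 368,000 = 92,000. The remaining 276,000 passes to the descendants.
The descendants' portion (276,000) is divided into 2 shares of 138,000: Bastian and Faisal each take 138,000.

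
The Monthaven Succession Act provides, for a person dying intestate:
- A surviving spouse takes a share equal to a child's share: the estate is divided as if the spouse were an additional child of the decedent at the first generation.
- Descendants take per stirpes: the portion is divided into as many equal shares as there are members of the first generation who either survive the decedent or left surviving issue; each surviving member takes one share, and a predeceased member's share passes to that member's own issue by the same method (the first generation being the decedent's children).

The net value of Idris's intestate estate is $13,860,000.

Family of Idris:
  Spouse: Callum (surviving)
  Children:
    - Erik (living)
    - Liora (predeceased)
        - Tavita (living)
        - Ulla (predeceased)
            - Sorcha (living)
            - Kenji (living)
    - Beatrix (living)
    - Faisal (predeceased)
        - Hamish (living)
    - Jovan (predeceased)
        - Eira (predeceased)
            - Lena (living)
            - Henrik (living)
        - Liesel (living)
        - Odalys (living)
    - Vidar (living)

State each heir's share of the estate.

The spouse counts as an additional share at the children's level, so there are 7 primary shares of $1,980,000. Callum takes one such share ($1,980,000).
The children's combined portion ($11,880,000) is divided into 6 shares of $1,980,000: Erik, Beatrix, and Vidar each take $1,980,000; Liora's $1,980,000 share passes to Liora's issue; Faisal's $1,980,000 share passes to Faisal's issue; Jovan's $1,980,000 share passes to Jovan's issue.
Liora's share ($1,980,000) is divided into 2 shares of $990,000: Tavita takes $990,000; Ulla's $990,000 share passes to Ulla's issue.
Ulla's share ($990,000) is divided into 2 shares of $495,000: Sorcha and Kenji each take $495,000.
Faisal's share ($1,980,000) passes entirely to Hamish.
Jovan's share ($1,980,000) is divided into 3 shares of $660,000: Liesel and Odalys each take $660,000; Eira's $660,000 share passes to Eira's issue.
Eira's share ($660,000) is divided into 2 shares of $330,000: Lena and Henrik each take $330,000.

Callum: $1,980,000; Erik: $1,980,000; Tavita: $990,000; Sorcha: $495,000; Kenji: $495,000; Beatrix: $1,980,000; Hamish: $1,980,000; Lena: $330,000; Henrik: $330,000; Liesel: $660,000; Odalys: $660,000; Vidar: $1,980,000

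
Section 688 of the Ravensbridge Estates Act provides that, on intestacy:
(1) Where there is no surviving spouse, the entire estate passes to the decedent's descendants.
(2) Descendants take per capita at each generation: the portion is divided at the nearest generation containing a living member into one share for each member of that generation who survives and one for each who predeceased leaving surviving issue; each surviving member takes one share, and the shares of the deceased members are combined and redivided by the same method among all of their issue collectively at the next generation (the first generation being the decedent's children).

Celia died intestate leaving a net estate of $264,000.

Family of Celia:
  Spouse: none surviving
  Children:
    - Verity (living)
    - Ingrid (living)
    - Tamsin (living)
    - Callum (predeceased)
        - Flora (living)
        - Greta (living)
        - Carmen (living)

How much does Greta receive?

Greta receives $22,000.

The entire $264,000 passes to the descendants.
That amount ($264,000) is divided at the children's generation into 4 shares of $66,000. Verity, Ingrid, and Tamsin each take $66,000. The remaining share for the deceased Callum ($66,000) is carried to the next generation.
That pool ($66,000) is divided at the grandchildren's generation equally among Flora, Greta, and Carmen: $22,000 each.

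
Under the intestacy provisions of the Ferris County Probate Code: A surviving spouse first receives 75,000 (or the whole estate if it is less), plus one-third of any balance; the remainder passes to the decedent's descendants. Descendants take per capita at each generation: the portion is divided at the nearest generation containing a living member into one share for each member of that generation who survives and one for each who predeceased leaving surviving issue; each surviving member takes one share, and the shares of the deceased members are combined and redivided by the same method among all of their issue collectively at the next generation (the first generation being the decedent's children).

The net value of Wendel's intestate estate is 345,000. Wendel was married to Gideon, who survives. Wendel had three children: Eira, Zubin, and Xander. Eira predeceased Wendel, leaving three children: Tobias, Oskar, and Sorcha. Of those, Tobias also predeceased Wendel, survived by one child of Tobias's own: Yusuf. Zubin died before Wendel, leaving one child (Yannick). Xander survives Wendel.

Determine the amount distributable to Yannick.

Gideon first takes 75,000, leaving a balance of 270,000. Gideon then takes one-third of the balance (90,000), for a total of 165,000. The remaining 180,000 passes to the descendants.
The descendants' portion (180,000) is divided at the children's generation into 3 shares of 60,000. Xander takes 60,000. The 2 shares of the deceased (Eira and Zubin) are combined into a pool of 120,000.
That pool (120,000) is divided at the grandchildren's generation into 4 shares of 30,000. Oskar, Sorcha, and Yannick each take 30,000. The remaining share for the deceased Tobias (30,000) is carried to the next generation.
That pool (30,000) passes entirely to Yusuf, the sole taker at the great-grandchildren's generation.

Yannick receives 30,000.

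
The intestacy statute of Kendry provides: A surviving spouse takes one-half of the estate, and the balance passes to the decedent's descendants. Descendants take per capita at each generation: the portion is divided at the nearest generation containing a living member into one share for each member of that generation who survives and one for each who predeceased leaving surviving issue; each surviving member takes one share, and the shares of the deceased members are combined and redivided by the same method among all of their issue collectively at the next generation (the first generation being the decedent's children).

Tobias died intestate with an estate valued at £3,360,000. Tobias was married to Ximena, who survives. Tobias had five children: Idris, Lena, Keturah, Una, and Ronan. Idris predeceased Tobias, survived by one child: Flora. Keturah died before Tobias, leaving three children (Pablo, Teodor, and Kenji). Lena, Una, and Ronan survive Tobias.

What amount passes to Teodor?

Ximena takes one-half of £3,360,000 = £1,680,000. The remaining £1,680,000 passes to the descendants.
The descendants' portion (£1,680,000) is divided at the children's generation into 5 shares of £336,000. Lena, Una, and Ronan each take £336,000. The 2 shares of the deceased (Idris and Keturah) are combined into a pool of £672,000.
That pool (£672,000) is divided at the grandchildren's generation equally among Flora, Pablo, Teodor, and Kenji: £168,000 each.

Teodor receives £168,000.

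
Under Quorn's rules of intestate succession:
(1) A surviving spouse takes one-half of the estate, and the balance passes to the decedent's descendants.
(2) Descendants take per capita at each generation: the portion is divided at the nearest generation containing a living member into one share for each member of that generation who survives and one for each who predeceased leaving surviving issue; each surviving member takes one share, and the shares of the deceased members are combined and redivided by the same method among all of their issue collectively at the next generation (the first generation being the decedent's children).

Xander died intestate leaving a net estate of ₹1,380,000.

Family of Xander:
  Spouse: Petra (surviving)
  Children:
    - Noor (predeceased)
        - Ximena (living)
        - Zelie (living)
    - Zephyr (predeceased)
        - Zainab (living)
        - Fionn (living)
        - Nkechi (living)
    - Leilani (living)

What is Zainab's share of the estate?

Petra takes one-half of ₹1,380,000 = ₹690,000. The remaining ₹690,000 passes to the descendants.
The descendants' portion (₹690,000) is divided at the children's generation into 3 shares of ₹230,000. Leilani takes ₹230,000. The 2 shares of the deceased (Noor and Zephyr) are combined into a pool of ₹460,000.
That pool (₹460,000) is divided at the grandchildren's generation equally among Ximena, Zelie, Zainab, Fionn, and Nkechi: ₹92,000 each.

Zainab receives ₹92,000.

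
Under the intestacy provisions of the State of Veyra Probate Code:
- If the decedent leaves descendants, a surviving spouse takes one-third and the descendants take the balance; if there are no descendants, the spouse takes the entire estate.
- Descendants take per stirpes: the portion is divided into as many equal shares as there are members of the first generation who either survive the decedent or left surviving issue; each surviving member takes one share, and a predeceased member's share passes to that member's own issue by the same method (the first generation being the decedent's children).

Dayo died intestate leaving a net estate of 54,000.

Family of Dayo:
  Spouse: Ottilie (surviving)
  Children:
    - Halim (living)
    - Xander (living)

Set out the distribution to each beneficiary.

Ottilie: 18,000; Halim: 18,000; Xander: 18,000

Ottilie takes one-third of 54,000 = 18,000. The remaining 36,000 passes to the descendants.
The descendants' portion (36,000) is divided into 2 shares of 18,000: Halim and Xander each take 18,000.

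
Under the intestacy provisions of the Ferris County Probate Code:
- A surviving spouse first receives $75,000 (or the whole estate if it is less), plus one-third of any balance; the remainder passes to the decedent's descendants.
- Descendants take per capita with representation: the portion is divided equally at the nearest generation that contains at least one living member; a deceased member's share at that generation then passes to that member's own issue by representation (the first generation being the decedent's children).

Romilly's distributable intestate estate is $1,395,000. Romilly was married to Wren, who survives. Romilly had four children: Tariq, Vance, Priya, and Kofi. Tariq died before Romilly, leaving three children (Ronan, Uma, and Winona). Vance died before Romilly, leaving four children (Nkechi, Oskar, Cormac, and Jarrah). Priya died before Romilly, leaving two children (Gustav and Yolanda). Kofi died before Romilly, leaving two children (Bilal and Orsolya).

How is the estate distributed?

Wren first takes $75,000, leaving a balance of $1,320,000. Wren then takes one-third of the balance ($440,000), for a total of $515,000. The remaining $880,000 passes to the descendants.
No child survives, so the initial division is made at the grandchildren's generation.
The descendants' portion ($880,000) is divided into 11 shares of $80,000: Ronan, Uma, Winona, Nkechi, Oskar, Cormac, Jarrah, Gustav, Yolanda, Bilal, and Orsolya each take $80,000.

Wren: $515,000; Ronan: $80,000; Uma: $80,000; Winona: $80,000; Nkechi: $80,000; Oskar: $80,000; Cormac: $80,000; Jarrah: $80,000; Gustav: $80,000; Yolanda: $80,000; Bilal: $80,000; Orsolya: $80,000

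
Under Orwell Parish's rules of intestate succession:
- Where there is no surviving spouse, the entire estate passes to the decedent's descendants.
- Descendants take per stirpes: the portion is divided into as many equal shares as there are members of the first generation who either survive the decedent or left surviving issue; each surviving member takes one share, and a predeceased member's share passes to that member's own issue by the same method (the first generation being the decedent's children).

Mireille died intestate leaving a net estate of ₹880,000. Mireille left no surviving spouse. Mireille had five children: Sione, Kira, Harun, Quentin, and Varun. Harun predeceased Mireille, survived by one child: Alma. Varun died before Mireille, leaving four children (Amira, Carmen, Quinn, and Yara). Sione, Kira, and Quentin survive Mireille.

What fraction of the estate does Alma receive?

Alma receives 1/5 of the estate.

The entire ₹880,000 passes to the descendants.
That amount (₹880,000) is divided into 5 shares of ₹176,000: Sione, Kira, and Quentin each take ₹176,000; Harun's ₹176,000 share passes to Harun's issue; Varun's ₹176,000 share passes to Varun's issue.
Harun's share (₹176,000) passes entirely to Alma.
Varun's share (₹176,000) is divided into 4 shares of ₹44,000: Amira, Carmen, Quinn, and Yara each take ₹44,000.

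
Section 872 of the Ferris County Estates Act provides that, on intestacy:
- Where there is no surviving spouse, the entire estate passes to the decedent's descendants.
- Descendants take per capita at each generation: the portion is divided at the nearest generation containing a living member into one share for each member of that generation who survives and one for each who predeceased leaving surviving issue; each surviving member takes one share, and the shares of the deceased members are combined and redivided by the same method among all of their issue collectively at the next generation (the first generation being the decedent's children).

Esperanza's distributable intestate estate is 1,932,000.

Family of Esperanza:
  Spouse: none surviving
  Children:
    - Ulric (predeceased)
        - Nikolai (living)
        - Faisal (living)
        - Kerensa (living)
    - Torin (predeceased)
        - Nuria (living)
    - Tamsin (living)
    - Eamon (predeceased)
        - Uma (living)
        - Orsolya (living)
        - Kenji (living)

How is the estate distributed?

The entire 1,932,000 passes to the descendants.
That amount (1,932,000) is divided at the children's generation into 4 shares of 483,000. Tamsin takes 483,000. The 3 shares of the deceased (Ulric, Torin, and Eamon) are combined into a pool of 1,449,000.
That pool (1,449,000) is divided at the grandchildren's generation equally among Nikolai, Faisal, Kerensa, Nuria, Uma, Orsolya, and Kenji: 207,000 each.

Nikolai: 207,000; Faisal: 207,000; Kerensa: 207,000; Nuria: 207,000; Tamsin: 483,000; Uma: 207,000; Orsolya: 207,000; Kenji: 207,000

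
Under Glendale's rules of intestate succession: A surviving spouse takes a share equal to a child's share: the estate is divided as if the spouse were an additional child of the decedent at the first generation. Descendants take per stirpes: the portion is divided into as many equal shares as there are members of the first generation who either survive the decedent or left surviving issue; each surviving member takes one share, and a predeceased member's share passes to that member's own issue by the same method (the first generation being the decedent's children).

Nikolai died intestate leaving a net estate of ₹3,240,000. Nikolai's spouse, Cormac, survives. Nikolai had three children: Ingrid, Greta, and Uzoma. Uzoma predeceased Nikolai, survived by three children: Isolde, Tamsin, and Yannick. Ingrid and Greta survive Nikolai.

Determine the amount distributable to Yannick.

The spouse counts as an additional share at the children's level, so there are 4 primary shares of ₹810,000. Cormac takes one such share (₹810,000).
The children's combined portion (₹2,430,000) is divided into 3 shares of ₹810,000: Ingrid and Greta each take ₹810,000; Uzoma's ₹810,000 share passes to Uzoma's issue.
Uzoma's share (₹810,000) is divided into 3 shares of ₹270,000: Isolde, Tamsin, and Yannick each take ₹270,000.

Yannick receives ₹270,000.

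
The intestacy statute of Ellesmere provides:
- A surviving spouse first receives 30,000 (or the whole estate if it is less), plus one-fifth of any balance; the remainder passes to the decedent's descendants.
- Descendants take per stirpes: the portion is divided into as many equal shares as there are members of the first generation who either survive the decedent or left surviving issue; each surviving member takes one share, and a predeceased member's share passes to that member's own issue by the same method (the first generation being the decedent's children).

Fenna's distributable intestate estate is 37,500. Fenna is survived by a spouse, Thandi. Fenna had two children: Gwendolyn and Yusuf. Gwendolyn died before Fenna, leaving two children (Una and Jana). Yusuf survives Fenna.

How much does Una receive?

Thandi first takes 30,000, leaving a balance of 7,500. Thandi then takes one-fifth of the balance (1,500), for a total of 31,500. The remaining 6,000 passes to the descendants.
The descendants' portion (6,000) is divided into 2 shares of 3,000: Yusuf takes 3,000; Gwendolyn's 3,000 share passes to Gwendolyn's issue.
Gwendolyn's share (3,000) is divided into 2 shares of 1,500: Una and Jana each take 1,500.

Una receives 1,500.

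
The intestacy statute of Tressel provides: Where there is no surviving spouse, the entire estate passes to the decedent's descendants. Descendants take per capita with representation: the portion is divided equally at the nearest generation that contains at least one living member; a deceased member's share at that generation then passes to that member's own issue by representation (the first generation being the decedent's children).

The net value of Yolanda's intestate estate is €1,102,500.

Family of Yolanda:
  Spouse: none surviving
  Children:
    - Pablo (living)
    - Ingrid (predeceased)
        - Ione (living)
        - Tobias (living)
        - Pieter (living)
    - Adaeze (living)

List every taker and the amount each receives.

Pablo: €367,500; Ione: €122,500; Tobias: €122,500; Pieter: €122,500; Adaeze: €367,500

The entire €1,102,500 passes to the descendants.
That amount (€1,102,500) is divided into 3 shares of €367,500: Pablo and Adaeze each take €367,500; Ingrid's €367,500 share passes to Ingrid's issue.
Ingrid's share (€367,500) is divided into 3 shares of €122,500: Ione, Tobias, and Pieter each take €122,500.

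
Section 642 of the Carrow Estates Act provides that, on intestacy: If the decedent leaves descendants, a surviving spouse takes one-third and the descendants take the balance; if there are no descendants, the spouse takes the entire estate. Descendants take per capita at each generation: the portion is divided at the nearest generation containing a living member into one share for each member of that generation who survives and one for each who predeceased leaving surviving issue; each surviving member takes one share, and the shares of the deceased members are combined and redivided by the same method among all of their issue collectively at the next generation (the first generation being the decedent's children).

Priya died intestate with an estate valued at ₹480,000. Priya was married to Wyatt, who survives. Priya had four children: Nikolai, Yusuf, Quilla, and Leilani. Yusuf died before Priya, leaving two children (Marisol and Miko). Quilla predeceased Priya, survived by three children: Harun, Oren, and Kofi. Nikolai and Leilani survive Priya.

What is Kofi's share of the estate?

Wyatt takes one-third of ₹480,000 = ₹160,000. The remaining ₹320,000 passes to the descendants.
The descendants' portion (₹320,000) is divided at the children's generation into 4 shares of ₹80,000. Nikolai and Leilani each take ₹80,000. The 2 shares of the deceased (Yusuf and Quilla) are combined into a pool of ₹160,000.
That pool (₹160,000) is divided at the grandchildren's generation equally among Marisol, Miko, Harun, Oren, and Kofi: ₹32,000 each.

Kofi receives ₹32,000.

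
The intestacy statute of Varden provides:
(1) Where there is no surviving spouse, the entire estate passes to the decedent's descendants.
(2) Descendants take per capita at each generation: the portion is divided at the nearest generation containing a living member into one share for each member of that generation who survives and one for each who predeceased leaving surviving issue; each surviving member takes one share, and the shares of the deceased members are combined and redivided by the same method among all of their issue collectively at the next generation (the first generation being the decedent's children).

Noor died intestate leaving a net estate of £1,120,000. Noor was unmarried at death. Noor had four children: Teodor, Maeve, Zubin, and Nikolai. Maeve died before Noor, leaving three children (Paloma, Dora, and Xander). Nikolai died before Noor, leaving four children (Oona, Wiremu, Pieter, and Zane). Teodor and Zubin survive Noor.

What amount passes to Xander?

Xander receives £80,000.

The entire £1,120,000 passes to the descendants.
That amount (£1,120,000) is divided at the children's generation into 4 shares of £280,000. Teodor and Zubin each take £280,000. The 2 shares of the deceased (Maeve and Nikolai) are combined into a pool of £560,000.
That pool (£560,000) is divided at the grandchildren's generation equally among Paloma, Dora, Xander, Oona, Wiremu, Pieter, and Zane: £80,000 each.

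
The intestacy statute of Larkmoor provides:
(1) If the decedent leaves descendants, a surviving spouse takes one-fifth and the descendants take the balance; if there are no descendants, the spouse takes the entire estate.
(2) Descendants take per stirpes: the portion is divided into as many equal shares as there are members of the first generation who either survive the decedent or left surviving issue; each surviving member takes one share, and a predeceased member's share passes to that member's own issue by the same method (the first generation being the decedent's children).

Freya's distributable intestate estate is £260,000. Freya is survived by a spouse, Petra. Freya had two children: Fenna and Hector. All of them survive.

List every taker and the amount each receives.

Petra: £52,000; Fenna: £104,000; Hector: £104,000

Petra takes one-fifth of £260,000 = £52,000. The remaining £208,000 passes to the descendants.
The descendants' portion (£208,000) is divided into 2 shares of £104,000: Fenna and Hector each take £104,000.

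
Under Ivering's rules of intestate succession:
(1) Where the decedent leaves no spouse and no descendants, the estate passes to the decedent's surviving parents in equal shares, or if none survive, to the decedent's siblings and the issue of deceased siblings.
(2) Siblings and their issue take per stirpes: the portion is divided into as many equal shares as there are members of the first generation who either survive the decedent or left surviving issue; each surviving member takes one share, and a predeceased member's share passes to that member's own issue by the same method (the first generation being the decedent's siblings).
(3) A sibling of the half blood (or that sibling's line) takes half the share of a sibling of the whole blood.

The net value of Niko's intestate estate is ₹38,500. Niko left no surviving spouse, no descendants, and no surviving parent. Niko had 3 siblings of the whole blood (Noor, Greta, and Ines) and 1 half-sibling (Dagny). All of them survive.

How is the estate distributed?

Noor: ₹11,000; Dagny: ₹5,500; Greta: ₹11,000; Ines: ₹11,000

The entire ₹38,500 passes to the siblings and their issue.
Counting each half-blood sibling's line as half a unit, there are 7/2 units in ₹38,500, so one unit is ₹11,000. Whole-blood lines (Noor, Greta, and Ines) take ₹11,000 each; half-blood lines (Dagny) take ₹5,500 each.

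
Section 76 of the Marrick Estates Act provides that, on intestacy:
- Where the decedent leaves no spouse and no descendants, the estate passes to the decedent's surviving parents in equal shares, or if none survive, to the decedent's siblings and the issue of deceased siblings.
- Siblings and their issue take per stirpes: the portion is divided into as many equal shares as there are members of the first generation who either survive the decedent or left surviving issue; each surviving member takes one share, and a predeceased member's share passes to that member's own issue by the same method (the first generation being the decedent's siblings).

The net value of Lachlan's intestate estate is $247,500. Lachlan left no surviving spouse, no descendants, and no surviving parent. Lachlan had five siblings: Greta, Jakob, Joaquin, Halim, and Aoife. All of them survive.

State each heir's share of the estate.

The entire $247,500 passes to the siblings and their issue.
That amount ($247,500) is divided into 5 shares of $49,500: Greta, Jakob, Joaquin, Halim, and Aoife each take $49,500.

Greta: $49,500; Jakob: $49,500; Joaquin: $49,500; Halim: $49,500; Aoife: $49,500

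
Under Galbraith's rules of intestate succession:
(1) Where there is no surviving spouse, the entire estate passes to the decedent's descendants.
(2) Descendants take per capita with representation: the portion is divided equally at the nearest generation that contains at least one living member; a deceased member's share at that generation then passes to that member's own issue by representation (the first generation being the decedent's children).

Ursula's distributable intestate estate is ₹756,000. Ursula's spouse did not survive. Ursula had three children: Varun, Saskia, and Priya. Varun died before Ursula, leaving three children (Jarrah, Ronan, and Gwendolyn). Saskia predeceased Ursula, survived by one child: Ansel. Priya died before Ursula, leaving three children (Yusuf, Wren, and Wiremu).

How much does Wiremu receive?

Wiremu receives ₹108,000.

The entire ₹756,000 passes to the descendants.
No child survives, so the initial division is made at the grandchildren's generation.
That amount (₹756,000) is divided into 7 shares of ₹108,000: Jarrah, Ronan, Gwendolyn, Ansel, Yusuf, Wren, and Wiremu each take ₹108,000.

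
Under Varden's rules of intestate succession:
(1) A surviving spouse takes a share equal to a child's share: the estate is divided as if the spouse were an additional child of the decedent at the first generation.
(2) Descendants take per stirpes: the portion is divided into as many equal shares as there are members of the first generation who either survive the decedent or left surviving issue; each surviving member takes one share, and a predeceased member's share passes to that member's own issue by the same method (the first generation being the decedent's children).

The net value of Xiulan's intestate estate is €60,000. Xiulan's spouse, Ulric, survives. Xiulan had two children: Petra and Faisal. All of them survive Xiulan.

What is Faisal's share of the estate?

Faisal receives €20,000.

The spouse counts as an additional share at the children's level, so there are 3 primary shares of €20,000. Ulric takes one such share (€20,000).
The children's combined portion (€40,000) is divided into 2 shares of €20,000: Petra and Faisal each take €20,000.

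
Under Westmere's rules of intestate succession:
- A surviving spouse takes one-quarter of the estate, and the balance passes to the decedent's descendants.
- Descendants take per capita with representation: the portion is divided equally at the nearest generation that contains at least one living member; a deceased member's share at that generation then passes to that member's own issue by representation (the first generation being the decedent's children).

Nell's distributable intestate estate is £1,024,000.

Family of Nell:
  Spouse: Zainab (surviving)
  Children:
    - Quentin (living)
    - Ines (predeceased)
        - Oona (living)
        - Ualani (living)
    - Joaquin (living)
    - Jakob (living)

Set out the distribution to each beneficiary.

Zainab: £256,000; Quentin: £192,000; Oona: £96,000; Ualani: £96,000; Joaquin: £192,000; Jakob: £192,000

Zainab takes one-quarter of £1,024,000 = £256,000. The remaining £768,000 passes to the descendants.
The descendants' portion (£768,000) is divided into 4 shares of £192,000: Quentin, Joaquin, and Jakob each take £192,000; Ines's £192,000 share passes to Ines's issue.
Ines's share (£192,000) is divided into 2 shares of £96,000: Oona and Ualani each take £96,000.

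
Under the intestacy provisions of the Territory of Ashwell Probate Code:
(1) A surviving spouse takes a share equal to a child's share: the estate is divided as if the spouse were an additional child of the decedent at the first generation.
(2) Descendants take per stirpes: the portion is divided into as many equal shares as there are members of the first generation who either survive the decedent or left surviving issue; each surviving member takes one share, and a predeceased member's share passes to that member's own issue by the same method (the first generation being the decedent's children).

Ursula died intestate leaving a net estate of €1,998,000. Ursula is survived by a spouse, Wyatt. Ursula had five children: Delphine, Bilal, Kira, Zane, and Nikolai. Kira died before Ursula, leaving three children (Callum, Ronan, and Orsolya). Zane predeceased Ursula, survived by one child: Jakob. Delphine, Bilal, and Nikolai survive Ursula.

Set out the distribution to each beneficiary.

Wyatt: €333,000; Delphine: €333,000; Bilal: €333,000; Callum: €111,000; Ronan: €111,000; Orsolya: €111,000; Jakob: €333,000; Nikolai: €333,000

The spouse counts as an additional share at the children's level, so there are 6 primary shares of €333,000. Wyatt takes one such share (€333,000).
The children's combined portion (€1,665,000) is divided into 5 shares of €333,000: Delphine, Bilal, and Nikolai each take €333,000; Kira's €333,000 share passes to Kira's issue; Zane's €333,000 share passes to Zane's issue.
Kira's share (€333,000) is divided into 3 shares of €111,000: Callum, Ronan, and Orsolya each take €111,000.
Zane's share (€333,000) passes entirely to Jakob.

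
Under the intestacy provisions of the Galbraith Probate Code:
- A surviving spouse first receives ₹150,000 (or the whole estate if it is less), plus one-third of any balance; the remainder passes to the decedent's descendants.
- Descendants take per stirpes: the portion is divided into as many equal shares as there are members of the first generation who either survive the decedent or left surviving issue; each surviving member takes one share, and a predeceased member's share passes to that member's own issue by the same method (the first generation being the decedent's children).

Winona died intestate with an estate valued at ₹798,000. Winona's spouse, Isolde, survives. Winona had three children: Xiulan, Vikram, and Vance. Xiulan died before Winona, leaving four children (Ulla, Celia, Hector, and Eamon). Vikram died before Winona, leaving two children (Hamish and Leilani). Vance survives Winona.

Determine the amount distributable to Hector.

Hector receives ₹36,000.

Isolde first takes ₹150,000, leaving a balance of ₹648,000. Isolde then takes one-third of the balance (₹216,000), for a total of ₹366,000. The remaining ₹432,000 passes to the descendants.
The descendants' portion (₹432,000) is divided into 3 shares of ₹144,000: Vance takes ₹144,000; Xiulan's ₹144,000 share passes to Xiulan's issue; Vikram's ₹144,000 share passes to Vikram's issue.
Xiulan's share (₹144,000) is divided into 4 shares of ₹36,000: Ulla, Celia, Hector, and Eamon each take ₹36,000.
Vikram's share (₹144,000) is divided into 2 shares of ₹72,000: Hamish and Leilani each take ₹72,000.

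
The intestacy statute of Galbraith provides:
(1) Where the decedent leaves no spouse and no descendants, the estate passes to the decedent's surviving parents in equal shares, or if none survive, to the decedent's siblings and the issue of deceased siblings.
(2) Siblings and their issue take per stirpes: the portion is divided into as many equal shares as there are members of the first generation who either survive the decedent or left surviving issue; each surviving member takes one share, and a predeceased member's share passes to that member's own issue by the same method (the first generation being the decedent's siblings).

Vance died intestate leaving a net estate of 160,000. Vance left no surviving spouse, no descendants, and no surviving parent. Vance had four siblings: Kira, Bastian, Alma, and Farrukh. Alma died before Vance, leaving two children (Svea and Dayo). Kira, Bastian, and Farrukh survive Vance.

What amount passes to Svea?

The entire 160,000 passes to the siblings and their issue.
That amount (160,000) is divided into 4 shares of 40,000: Kira, Bastian, and Farrukh each take 40,000; Alma's 40,000 share passes to Alma's issue.
Alma's share (40,000) is divided into 2 shares of 20,000: Svea and Dayo each take 20,000.

Svea receives 20,000.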